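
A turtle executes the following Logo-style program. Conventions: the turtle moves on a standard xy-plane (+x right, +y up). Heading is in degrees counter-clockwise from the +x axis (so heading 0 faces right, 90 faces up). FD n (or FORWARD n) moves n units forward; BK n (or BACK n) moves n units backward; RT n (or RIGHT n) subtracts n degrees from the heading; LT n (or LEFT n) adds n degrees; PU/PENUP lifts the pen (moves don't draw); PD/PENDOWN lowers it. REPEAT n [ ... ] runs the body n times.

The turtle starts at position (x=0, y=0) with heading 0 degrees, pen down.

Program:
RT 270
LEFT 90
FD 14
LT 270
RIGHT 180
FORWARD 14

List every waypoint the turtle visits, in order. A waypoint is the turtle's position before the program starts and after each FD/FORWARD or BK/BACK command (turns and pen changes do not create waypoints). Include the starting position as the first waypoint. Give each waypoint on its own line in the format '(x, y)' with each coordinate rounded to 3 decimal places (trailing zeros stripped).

Answer: (0, 0)
(-14, 0)
(-14, -14)

Derivation:
Executing turtle program step by step:
Start: pos=(0,0), heading=0, pen down
RT 270: heading 0 -> 90
LT 90: heading 90 -> 180
FD 14: (0,0) -> (-14,0) [heading=180, draw]
LT 270: heading 180 -> 90
RT 180: heading 90 -> 270
FD 14: (-14,0) -> (-14,-14) [heading=270, draw]
Final: pos=(-14,-14), heading=270, 2 segment(s) drawn
Waypoints (3 total):
(0, 0)
(-14, 0)
(-14, -14)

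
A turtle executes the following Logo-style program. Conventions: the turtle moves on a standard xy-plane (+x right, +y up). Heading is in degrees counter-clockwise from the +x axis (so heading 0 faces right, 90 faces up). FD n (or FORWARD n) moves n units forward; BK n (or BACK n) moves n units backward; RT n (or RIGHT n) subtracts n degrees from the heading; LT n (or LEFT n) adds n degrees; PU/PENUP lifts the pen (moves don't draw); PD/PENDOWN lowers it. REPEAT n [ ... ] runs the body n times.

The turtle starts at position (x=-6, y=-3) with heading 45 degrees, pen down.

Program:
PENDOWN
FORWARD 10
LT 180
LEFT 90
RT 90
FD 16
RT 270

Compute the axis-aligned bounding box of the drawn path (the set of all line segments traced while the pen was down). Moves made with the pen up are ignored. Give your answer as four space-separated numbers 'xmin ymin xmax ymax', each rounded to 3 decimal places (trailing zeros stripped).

Answer: -10.243 -7.243 1.071 4.071

Derivation:
Executing turtle program step by step:
Start: pos=(-6,-3), heading=45, pen down
PD: pen down
FD 10: (-6,-3) -> (1.071,4.071) [heading=45, draw]
LT 180: heading 45 -> 225
LT 90: heading 225 -> 315
RT 90: heading 315 -> 225
FD 16: (1.071,4.071) -> (-10.243,-7.243) [heading=225, draw]
RT 270: heading 225 -> 315
Final: pos=(-10.243,-7.243), heading=315, 2 segment(s) drawn

Segment endpoints: x in {-10.243, -6, 1.071}, y in {-7.243, -3, 4.071}
xmin=-10.243, ymin=-7.243, xmax=1.071, ymax=4.071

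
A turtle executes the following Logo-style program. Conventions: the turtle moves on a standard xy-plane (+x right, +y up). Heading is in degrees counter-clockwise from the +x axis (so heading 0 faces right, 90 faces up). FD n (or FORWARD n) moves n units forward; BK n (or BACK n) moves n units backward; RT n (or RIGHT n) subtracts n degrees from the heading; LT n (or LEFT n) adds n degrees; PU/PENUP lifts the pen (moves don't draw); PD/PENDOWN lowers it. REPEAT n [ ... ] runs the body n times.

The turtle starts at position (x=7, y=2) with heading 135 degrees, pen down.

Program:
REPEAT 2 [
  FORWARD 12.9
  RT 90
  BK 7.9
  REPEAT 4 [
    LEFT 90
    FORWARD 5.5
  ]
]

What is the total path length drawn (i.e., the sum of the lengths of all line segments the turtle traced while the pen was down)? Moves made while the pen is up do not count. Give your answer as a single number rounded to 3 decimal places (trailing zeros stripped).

Answer: 85.6

Derivation:
Executing turtle program step by step:
Start: pos=(7,2), heading=135, pen down
REPEAT 2 [
  -- iteration 1/2 --
  FD 12.9: (7,2) -> (-2.122,11.122) [heading=135, draw]
  RT 90: heading 135 -> 45
  BK 7.9: (-2.122,11.122) -> (-7.708,5.536) [heading=45, draw]
  REPEAT 4 [
    -- iteration 1/4 --
    LT 90: heading 45 -> 135
    FD 5.5: (-7.708,5.536) -> (-11.597,9.425) [heading=135, draw]
    -- iteration 2/4 --
    LT 90: heading 135 -> 225
    FD 5.5: (-11.597,9.425) -> (-15.486,5.536) [heading=225, draw]
    -- iteration 3/4 --
    LT 90: heading 225 -> 315
    FD 5.5: (-15.486,5.536) -> (-11.597,1.646) [heading=315, draw]
    -- iteration 4/4 --
    LT 90: heading 315 -> 45
    FD 5.5: (-11.597,1.646) -> (-7.708,5.536) [heading=45, draw]
  ]
  -- iteration 2/2 --
  FD 12.9: (-7.708,5.536) -> (1.414,14.657) [heading=45, draw]
  RT 90: heading 45 -> 315
  BK 7.9: (1.414,14.657) -> (-4.172,20.243) [heading=315, draw]
  REPEAT 4 [
    -- iteration 1/4 --
    LT 90: heading 315 -> 45
    FD 5.5: (-4.172,20.243) -> (-0.283,24.132) [heading=45, draw]
    -- iteration 2/4 --
    LT 90: heading 45 -> 135
    FD 5.5: (-0.283,24.132) -> (-4.172,28.022) [heading=135, draw]
    -- iteration 3/4 --
    LT 90: heading 135 -> 225
    FD 5.5: (-4.172,28.022) -> (-8.061,24.132) [heading=225, draw]
    -- iteration 4/4 --
    LT 90: heading 225 -> 315
    FD 5.5: (-8.061,24.132) -> (-4.172,20.243) [heading=315, draw]
  ]
]
Final: pos=(-4.172,20.243), heading=315, 12 segment(s) drawn

Segment lengths:
  seg 1: (7,2) -> (-2.122,11.122), length = 12.9
  seg 2: (-2.122,11.122) -> (-7.708,5.536), length = 7.9
  seg 3: (-7.708,5.536) -> (-11.597,9.425), length = 5.5
  seg 4: (-11.597,9.425) -> (-15.486,5.536), length = 5.5
  seg 5: (-15.486,5.536) -> (-11.597,1.646), length = 5.5
  seg 6: (-11.597,1.646) -> (-7.708,5.536), length = 5.5
  seg 7: (-7.708,5.536) -> (1.414,14.657), length = 12.9
  seg 8: (1.414,14.657) -> (-4.172,20.243), length = 7.9
  seg 9: (-4.172,20.243) -> (-0.283,24.132), length = 5.5
  seg 10: (-0.283,24.132) -> (-4.172,28.022), length = 5.5
  seg 11: (-4.172,28.022) -> (-8.061,24.132), length = 5.5
  seg 12: (-8.061,24.132) -> (-4.172,20.243), length = 5.5
Total = 85.6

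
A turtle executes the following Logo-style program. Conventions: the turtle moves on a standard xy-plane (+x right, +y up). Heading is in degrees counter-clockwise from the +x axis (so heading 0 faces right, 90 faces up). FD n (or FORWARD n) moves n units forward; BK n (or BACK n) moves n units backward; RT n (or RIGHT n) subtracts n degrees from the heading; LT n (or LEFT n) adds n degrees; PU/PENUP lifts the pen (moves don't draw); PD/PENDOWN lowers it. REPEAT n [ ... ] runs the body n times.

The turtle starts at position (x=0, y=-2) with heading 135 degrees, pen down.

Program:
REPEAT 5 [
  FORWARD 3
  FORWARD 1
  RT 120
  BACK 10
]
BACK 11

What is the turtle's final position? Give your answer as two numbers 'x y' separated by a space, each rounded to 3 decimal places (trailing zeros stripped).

Answer: -3.189 19.56

Derivation:
Executing turtle program step by step:
Start: pos=(0,-2), heading=135, pen down
REPEAT 5 [
  -- iteration 1/5 --
  FD 3: (0,-2) -> (-2.121,0.121) [heading=135, draw]
  FD 1: (-2.121,0.121) -> (-2.828,0.828) [heading=135, draw]
  RT 120: heading 135 -> 15
  BK 10: (-2.828,0.828) -> (-12.488,-1.76) [heading=15, draw]
  -- iteration 2/5 --
  FD 3: (-12.488,-1.76) -> (-9.59,-0.983) [heading=15, draw]
  FD 1: (-9.59,-0.983) -> (-8.624,-0.724) [heading=15, draw]
  RT 120: heading 15 -> 255
  BK 10: (-8.624,-0.724) -> (-6.036,8.935) [heading=255, draw]
  -- iteration 3/5 --
  FD 3: (-6.036,8.935) -> (-6.812,6.037) [heading=255, draw]
  FD 1: (-6.812,6.037) -> (-7.071,5.071) [heading=255, draw]
  RT 120: heading 255 -> 135
  BK 10: (-7.071,5.071) -> (0,-2) [heading=135, draw]
  -- iteration 4/5 --
  FD 3: (0,-2) -> (-2.121,0.121) [heading=135, draw]
  FD 1: (-2.121,0.121) -> (-2.828,0.828) [heading=135, draw]
  RT 120: heading 135 -> 15
  BK 10: (-2.828,0.828) -> (-12.488,-1.76) [heading=15, draw]
  -- iteration 5/5 --
  FD 3: (-12.488,-1.76) -> (-9.59,-0.983) [heading=15, draw]
  FD 1: (-9.59,-0.983) -> (-8.624,-0.724) [heading=15, draw]
  RT 120: heading 15 -> 255
  BK 10: (-8.624,-0.724) -> (-6.036,8.935) [heading=255, draw]
]
BK 11: (-6.036,8.935) -> (-3.189,19.56) [heading=255, draw]
Final: pos=(-3.189,19.56), heading=255, 16 segment(s) drawn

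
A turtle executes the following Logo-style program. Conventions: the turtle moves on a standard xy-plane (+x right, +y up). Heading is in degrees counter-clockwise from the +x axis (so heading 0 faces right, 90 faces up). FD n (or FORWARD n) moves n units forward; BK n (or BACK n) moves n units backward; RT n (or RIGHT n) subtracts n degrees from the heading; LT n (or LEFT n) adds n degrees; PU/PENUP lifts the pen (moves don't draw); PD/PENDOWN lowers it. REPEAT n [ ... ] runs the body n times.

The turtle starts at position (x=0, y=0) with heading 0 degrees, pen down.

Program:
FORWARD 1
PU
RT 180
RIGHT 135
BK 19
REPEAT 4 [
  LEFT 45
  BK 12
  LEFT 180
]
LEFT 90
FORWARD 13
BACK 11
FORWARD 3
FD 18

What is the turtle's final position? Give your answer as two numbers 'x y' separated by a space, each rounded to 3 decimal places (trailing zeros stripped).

Executing turtle program step by step:
Start: pos=(0,0), heading=0, pen down
FD 1: (0,0) -> (1,0) [heading=0, draw]
PU: pen up
RT 180: heading 0 -> 180
RT 135: heading 180 -> 45
BK 19: (1,0) -> (-12.435,-13.435) [heading=45, move]
REPEAT 4 [
  -- iteration 1/4 --
  LT 45: heading 45 -> 90
  BK 12: (-12.435,-13.435) -> (-12.435,-25.435) [heading=90, move]
  LT 180: heading 90 -> 270
  -- iteration 2/4 --
  LT 45: heading 270 -> 315
  BK 12: (-12.435,-25.435) -> (-20.92,-16.95) [heading=315, move]
  LT 180: heading 315 -> 135
  -- iteration 3/4 --
  LT 45: heading 135 -> 180
  BK 12: (-20.92,-16.95) -> (-8.92,-16.95) [heading=180, move]
  LT 180: heading 180 -> 0
  -- iteration 4/4 --
  LT 45: heading 0 -> 45
  BK 12: (-8.92,-16.95) -> (-17.406,-25.435) [heading=45, move]
  LT 180: heading 45 -> 225
]
LT 90: heading 225 -> 315
FD 13: (-17.406,-25.435) -> (-8.213,-34.627) [heading=315, move]
BK 11: (-8.213,-34.627) -> (-15.991,-26.849) [heading=315, move]
FD 3: (-15.991,-26.849) -> (-13.87,-28.971) [heading=315, move]
FD 18: (-13.87,-28.971) -> (-1.142,-41.698) [heading=315, move]
Final: pos=(-1.142,-41.698), heading=315, 1 segment(s) drawn

Answer: -1.142 -41.698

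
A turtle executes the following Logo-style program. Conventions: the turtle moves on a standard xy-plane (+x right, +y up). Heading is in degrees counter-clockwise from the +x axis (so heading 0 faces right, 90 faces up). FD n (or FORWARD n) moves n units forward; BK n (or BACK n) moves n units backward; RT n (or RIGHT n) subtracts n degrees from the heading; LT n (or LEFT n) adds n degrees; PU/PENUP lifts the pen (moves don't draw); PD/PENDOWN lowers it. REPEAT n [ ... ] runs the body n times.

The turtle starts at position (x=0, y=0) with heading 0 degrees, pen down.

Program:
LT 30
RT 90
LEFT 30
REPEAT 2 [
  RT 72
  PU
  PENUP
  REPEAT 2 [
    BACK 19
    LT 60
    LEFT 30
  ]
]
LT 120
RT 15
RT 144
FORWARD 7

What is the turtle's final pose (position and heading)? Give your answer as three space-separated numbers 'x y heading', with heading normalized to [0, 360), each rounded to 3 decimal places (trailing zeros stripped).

Answer: -37.415 5.466 147

Derivation:
Executing turtle program step by step:
Start: pos=(0,0), heading=0, pen down
LT 30: heading 0 -> 30
RT 90: heading 30 -> 300
LT 30: heading 300 -> 330
REPEAT 2 [
  -- iteration 1/2 --
  RT 72: heading 330 -> 258
  PU: pen up
  PU: pen up
  REPEAT 2 [
    -- iteration 1/2 --
    BK 19: (0,0) -> (3.95,18.585) [heading=258, move]
    LT 60: heading 258 -> 318
    LT 30: heading 318 -> 348
    -- iteration 2/2 --
    BK 19: (3.95,18.585) -> (-14.634,22.535) [heading=348, move]
    LT 60: heading 348 -> 48
    LT 30: heading 48 -> 78
  ]
  -- iteration 2/2 --
  RT 72: heading 78 -> 6
  PU: pen up
  PU: pen up
  REPEAT 2 [
    -- iteration 1/2 --
    BK 19: (-14.634,22.535) -> (-33.53,20.549) [heading=6, move]
    LT 60: heading 6 -> 66
    LT 30: heading 66 -> 96
    -- iteration 2/2 --
    BK 19: (-33.53,20.549) -> (-31.544,1.653) [heading=96, move]
    LT 60: heading 96 -> 156
    LT 30: heading 156 -> 186
  ]
]
LT 120: heading 186 -> 306
RT 15: heading 306 -> 291
RT 144: heading 291 -> 147
FD 7: (-31.544,1.653) -> (-37.415,5.466) [heading=147, move]
Final: pos=(-37.415,5.466), heading=147, 0 segment(s) drawn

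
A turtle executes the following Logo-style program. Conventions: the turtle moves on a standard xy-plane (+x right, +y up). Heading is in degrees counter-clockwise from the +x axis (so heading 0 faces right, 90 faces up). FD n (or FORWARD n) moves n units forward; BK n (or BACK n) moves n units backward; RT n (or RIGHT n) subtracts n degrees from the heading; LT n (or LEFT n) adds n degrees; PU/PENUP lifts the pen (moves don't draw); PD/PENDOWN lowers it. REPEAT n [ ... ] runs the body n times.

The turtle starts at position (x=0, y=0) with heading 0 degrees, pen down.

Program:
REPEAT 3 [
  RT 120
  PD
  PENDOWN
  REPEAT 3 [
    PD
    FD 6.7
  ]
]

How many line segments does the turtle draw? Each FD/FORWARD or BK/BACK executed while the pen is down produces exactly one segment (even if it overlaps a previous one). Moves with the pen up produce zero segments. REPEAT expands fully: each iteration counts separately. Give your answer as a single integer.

Answer: 9

Derivation:
Executing turtle program step by step:
Start: pos=(0,0), heading=0, pen down
REPEAT 3 [
  -- iteration 1/3 --
  RT 120: heading 0 -> 240
  PD: pen down
  PD: pen down
  REPEAT 3 [
    -- iteration 1/3 --
    PD: pen down
    FD 6.7: (0,0) -> (-3.35,-5.802) [heading=240, draw]
    -- iteration 2/3 --
    PD: pen down
    FD 6.7: (-3.35,-5.802) -> (-6.7,-11.605) [heading=240, draw]
    -- iteration 3/3 --
    PD: pen down
    FD 6.7: (-6.7,-11.605) -> (-10.05,-17.407) [heading=240, draw]
  ]
  -- iteration 2/3 --
  RT 120: heading 240 -> 120
  PD: pen down
  PD: pen down
  REPEAT 3 [
    -- iteration 1/3 --
    PD: pen down
    FD 6.7: (-10.05,-17.407) -> (-13.4,-11.605) [heading=120, draw]
    -- iteration 2/3 --
    PD: pen down
    FD 6.7: (-13.4,-11.605) -> (-16.75,-5.802) [heading=120, draw]
    -- iteration 3/3 --
    PD: pen down
    FD 6.7: (-16.75,-5.802) -> (-20.1,0) [heading=120, draw]
  ]
  -- iteration 3/3 --
  RT 120: heading 120 -> 0
  PD: pen down
  PD: pen down
  REPEAT 3 [
    -- iteration 1/3 --
    PD: pen down
    FD 6.7: (-20.1,0) -> (-13.4,0) [heading=0, draw]
    -- iteration 2/3 --
    PD: pen down
    FD 6.7: (-13.4,0) -> (-6.7,0) [heading=0, draw]
    -- iteration 3/3 --
    PD: pen down
    FD 6.7: (-6.7,0) -> (0,0) [heading=0, draw]
  ]
]
Final: pos=(0,0), heading=0, 9 segment(s) drawn
Segments drawn: 9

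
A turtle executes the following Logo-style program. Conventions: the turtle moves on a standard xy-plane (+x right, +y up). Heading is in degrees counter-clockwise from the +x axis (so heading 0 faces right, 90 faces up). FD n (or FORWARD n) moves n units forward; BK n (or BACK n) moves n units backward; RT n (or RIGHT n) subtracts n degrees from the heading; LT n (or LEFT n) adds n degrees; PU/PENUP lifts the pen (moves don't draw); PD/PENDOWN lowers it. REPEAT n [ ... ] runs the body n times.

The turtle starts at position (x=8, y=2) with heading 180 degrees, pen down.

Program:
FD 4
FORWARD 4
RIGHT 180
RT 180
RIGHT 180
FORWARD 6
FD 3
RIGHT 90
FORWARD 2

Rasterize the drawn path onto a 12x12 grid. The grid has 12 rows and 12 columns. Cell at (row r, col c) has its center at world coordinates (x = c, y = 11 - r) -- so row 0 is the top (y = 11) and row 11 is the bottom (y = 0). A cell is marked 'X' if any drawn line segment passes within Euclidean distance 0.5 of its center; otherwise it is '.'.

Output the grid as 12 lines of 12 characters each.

Segment 0: (8,2) -> (4,2)
Segment 1: (4,2) -> (0,2)
Segment 2: (0,2) -> (6,2)
Segment 3: (6,2) -> (9,2)
Segment 4: (9,2) -> (9,0)

Answer: ............
............
............
............
............
............
............
............
............
XXXXXXXXXX..
.........X..
.........X..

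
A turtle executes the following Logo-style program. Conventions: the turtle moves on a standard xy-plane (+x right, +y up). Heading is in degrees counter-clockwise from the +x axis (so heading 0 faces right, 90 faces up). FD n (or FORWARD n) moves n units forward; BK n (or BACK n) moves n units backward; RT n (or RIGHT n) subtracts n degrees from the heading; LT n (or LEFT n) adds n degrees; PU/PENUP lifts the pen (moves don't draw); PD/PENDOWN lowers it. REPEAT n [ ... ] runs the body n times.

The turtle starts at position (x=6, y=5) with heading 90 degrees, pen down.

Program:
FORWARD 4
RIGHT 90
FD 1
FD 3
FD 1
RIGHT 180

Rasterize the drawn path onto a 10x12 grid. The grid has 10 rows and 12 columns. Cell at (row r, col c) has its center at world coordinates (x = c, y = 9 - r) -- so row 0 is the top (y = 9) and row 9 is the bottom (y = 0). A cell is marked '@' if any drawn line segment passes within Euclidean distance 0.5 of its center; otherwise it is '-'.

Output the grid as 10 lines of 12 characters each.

Answer: ------@@@@@@
------@-----
------@-----
------@-----
------@-----
------------
------------
------------
------------
------------

Derivation:
Segment 0: (6,5) -> (6,9)
Segment 1: (6,9) -> (7,9)
Segment 2: (7,9) -> (10,9)
Segment 3: (10,9) -> (11,9)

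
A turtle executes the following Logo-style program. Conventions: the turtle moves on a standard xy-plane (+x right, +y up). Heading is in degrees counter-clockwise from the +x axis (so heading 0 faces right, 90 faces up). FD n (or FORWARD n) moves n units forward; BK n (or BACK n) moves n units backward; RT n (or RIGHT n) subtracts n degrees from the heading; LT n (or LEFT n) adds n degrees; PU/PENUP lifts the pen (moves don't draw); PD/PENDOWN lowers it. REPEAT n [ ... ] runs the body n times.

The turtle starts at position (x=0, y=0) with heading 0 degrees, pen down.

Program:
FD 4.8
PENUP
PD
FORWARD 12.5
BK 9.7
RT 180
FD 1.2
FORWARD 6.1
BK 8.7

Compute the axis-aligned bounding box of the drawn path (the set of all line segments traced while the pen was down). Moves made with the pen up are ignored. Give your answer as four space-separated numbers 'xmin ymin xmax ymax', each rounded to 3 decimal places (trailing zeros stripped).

Executing turtle program step by step:
Start: pos=(0,0), heading=0, pen down
FD 4.8: (0,0) -> (4.8,0) [heading=0, draw]
PU: pen up
PD: pen down
FD 12.5: (4.8,0) -> (17.3,0) [heading=0, draw]
BK 9.7: (17.3,0) -> (7.6,0) [heading=0, draw]
RT 180: heading 0 -> 180
FD 1.2: (7.6,0) -> (6.4,0) [heading=180, draw]
FD 6.1: (6.4,0) -> (0.3,0) [heading=180, draw]
BK 8.7: (0.3,0) -> (9,0) [heading=180, draw]
Final: pos=(9,0), heading=180, 6 segment(s) drawn

Segment endpoints: x in {0, 0.3, 4.8, 6.4, 7.6, 9, 17.3}, y in {0, 0, 0, 0}
xmin=0, ymin=0, xmax=17.3, ymax=0

Answer: 0 0 17.3 0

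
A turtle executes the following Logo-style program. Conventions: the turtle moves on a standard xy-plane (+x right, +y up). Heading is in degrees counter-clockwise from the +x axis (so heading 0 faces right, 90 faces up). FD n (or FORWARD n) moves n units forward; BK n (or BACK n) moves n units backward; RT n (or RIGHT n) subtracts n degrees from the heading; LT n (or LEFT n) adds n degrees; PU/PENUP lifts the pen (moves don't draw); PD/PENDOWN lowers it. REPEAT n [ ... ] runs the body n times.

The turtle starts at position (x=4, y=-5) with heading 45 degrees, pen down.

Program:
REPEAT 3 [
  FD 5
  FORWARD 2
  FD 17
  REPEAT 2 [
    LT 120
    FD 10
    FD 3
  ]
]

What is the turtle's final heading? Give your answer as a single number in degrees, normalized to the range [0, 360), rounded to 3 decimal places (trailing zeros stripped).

Executing turtle program step by step:
Start: pos=(4,-5), heading=45, pen down
REPEAT 3 [
  -- iteration 1/3 --
  FD 5: (4,-5) -> (7.536,-1.464) [heading=45, draw]
  FD 2: (7.536,-1.464) -> (8.95,-0.05) [heading=45, draw]
  FD 17: (8.95,-0.05) -> (20.971,11.971) [heading=45, draw]
  REPEAT 2 [
    -- iteration 1/2 --
    LT 120: heading 45 -> 165
    FD 10: (20.971,11.971) -> (11.311,14.559) [heading=165, draw]
    FD 3: (11.311,14.559) -> (8.414,15.335) [heading=165, draw]
    -- iteration 2/2 --
    LT 120: heading 165 -> 285
    FD 10: (8.414,15.335) -> (11.002,5.676) [heading=285, draw]
    FD 3: (11.002,5.676) -> (11.778,2.778) [heading=285, draw]
  ]
  -- iteration 2/3 --
  FD 5: (11.778,2.778) -> (13.072,-2.051) [heading=285, draw]
  FD 2: (13.072,-2.051) -> (13.59,-3.983) [heading=285, draw]
  FD 17: (13.59,-3.983) -> (17.99,-20.404) [heading=285, draw]
  REPEAT 2 [
    -- iteration 1/2 --
    LT 120: heading 285 -> 45
    FD 10: (17.99,-20.404) -> (25.061,-13.333) [heading=45, draw]
    FD 3: (25.061,-13.333) -> (27.182,-11.212) [heading=45, draw]
    -- iteration 2/2 --
    LT 120: heading 45 -> 165
    FD 10: (27.182,-11.212) -> (17.523,-8.623) [heading=165, draw]
    FD 3: (17.523,-8.623) -> (14.625,-7.847) [heading=165, draw]
  ]
  -- iteration 3/3 --
  FD 5: (14.625,-7.847) -> (9.796,-6.553) [heading=165, draw]
  FD 2: (9.796,-6.553) -> (7.864,-6.035) [heading=165, draw]
  FD 17: (7.864,-6.035) -> (-8.557,-1.635) [heading=165, draw]
  REPEAT 2 [
    -- iteration 1/2 --
    LT 120: heading 165 -> 285
    FD 10: (-8.557,-1.635) -> (-5.969,-11.295) [heading=285, draw]
    FD 3: (-5.969,-11.295) -> (-5.192,-14.192) [heading=285, draw]
    -- iteration 2/2 --
    LT 120: heading 285 -> 45
    FD 10: (-5.192,-14.192) -> (1.879,-7.121) [heading=45, draw]
    FD 3: (1.879,-7.121) -> (4,-5) [heading=45, draw]
  ]
]
Final: pos=(4,-5), heading=45, 21 segment(s) drawn

Answer: 45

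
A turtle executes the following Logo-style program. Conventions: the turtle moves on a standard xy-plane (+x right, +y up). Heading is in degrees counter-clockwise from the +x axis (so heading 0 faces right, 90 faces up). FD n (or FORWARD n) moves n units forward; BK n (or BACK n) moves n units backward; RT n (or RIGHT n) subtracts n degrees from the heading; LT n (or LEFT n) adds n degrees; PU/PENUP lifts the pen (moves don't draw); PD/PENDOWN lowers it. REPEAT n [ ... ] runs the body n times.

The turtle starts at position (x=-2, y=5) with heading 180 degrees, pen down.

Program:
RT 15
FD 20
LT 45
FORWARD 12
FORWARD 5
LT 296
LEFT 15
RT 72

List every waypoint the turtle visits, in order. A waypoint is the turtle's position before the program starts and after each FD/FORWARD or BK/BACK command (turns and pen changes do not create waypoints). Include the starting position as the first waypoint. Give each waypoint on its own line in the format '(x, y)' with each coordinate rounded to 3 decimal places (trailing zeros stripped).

Executing turtle program step by step:
Start: pos=(-2,5), heading=180, pen down
RT 15: heading 180 -> 165
FD 20: (-2,5) -> (-21.319,10.176) [heading=165, draw]
LT 45: heading 165 -> 210
FD 12: (-21.319,10.176) -> (-31.711,4.176) [heading=210, draw]
FD 5: (-31.711,4.176) -> (-36.041,1.676) [heading=210, draw]
LT 296: heading 210 -> 146
LT 15: heading 146 -> 161
RT 72: heading 161 -> 89
Final: pos=(-36.041,1.676), heading=89, 3 segment(s) drawn
Waypoints (4 total):
(-2, 5)
(-21.319, 10.176)
(-31.711, 4.176)
(-36.041, 1.676)

Answer: (-2, 5)
(-21.319, 10.176)
(-31.711, 4.176)
(-36.041, 1.676)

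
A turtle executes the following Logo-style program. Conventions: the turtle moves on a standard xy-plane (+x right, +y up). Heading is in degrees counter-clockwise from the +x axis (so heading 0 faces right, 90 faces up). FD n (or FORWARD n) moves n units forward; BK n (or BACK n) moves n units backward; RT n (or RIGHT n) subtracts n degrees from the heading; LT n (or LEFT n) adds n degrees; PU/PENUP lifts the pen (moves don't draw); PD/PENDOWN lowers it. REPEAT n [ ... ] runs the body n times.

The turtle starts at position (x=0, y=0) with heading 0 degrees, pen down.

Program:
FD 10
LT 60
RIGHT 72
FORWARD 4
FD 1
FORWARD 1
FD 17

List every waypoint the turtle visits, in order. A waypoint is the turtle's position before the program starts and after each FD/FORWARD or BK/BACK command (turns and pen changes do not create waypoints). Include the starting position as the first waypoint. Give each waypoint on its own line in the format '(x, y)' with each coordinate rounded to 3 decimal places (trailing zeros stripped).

Answer: (0, 0)
(10, 0)
(13.913, -0.832)
(14.891, -1.04)
(15.869, -1.247)
(32.497, -4.782)

Derivation:
Executing turtle program step by step:
Start: pos=(0,0), heading=0, pen down
FD 10: (0,0) -> (10,0) [heading=0, draw]
LT 60: heading 0 -> 60
RT 72: heading 60 -> 348
FD 4: (10,0) -> (13.913,-0.832) [heading=348, draw]
FD 1: (13.913,-0.832) -> (14.891,-1.04) [heading=348, draw]
FD 1: (14.891,-1.04) -> (15.869,-1.247) [heading=348, draw]
FD 17: (15.869,-1.247) -> (32.497,-4.782) [heading=348, draw]
Final: pos=(32.497,-4.782), heading=348, 5 segment(s) drawn
Waypoints (6 total):
(0, 0)
(10, 0)
(13.913, -0.832)
(14.891, -1.04)
(15.869, -1.247)
(32.497, -4.782)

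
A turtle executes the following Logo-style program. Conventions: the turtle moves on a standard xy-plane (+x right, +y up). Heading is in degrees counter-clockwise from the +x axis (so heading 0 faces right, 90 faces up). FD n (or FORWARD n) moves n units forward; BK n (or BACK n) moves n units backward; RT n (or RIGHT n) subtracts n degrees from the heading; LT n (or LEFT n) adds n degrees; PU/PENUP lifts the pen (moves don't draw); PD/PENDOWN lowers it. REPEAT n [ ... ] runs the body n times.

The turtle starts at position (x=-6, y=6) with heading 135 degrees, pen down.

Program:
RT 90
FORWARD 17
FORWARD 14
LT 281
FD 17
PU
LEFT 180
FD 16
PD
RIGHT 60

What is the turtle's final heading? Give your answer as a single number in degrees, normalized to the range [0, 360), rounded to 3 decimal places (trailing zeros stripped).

Executing turtle program step by step:
Start: pos=(-6,6), heading=135, pen down
RT 90: heading 135 -> 45
FD 17: (-6,6) -> (6.021,18.021) [heading=45, draw]
FD 14: (6.021,18.021) -> (15.92,27.92) [heading=45, draw]
LT 281: heading 45 -> 326
FD 17: (15.92,27.92) -> (30.014,18.414) [heading=326, draw]
PU: pen up
LT 180: heading 326 -> 146
FD 16: (30.014,18.414) -> (16.749,27.361) [heading=146, move]
PD: pen down
RT 60: heading 146 -> 86
Final: pos=(16.749,27.361), heading=86, 3 segment(s) drawn

Answer: 86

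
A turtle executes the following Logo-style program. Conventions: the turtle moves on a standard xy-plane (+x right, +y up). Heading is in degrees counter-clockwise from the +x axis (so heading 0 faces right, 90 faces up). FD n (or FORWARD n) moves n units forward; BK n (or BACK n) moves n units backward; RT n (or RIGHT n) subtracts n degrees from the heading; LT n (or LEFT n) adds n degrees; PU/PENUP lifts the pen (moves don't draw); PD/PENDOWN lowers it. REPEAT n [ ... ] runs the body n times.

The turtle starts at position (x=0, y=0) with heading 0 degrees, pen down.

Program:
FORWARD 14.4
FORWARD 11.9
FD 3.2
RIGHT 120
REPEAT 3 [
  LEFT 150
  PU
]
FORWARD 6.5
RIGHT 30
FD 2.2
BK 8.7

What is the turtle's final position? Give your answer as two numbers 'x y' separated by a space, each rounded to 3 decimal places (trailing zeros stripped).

Executing turtle program step by step:
Start: pos=(0,0), heading=0, pen down
FD 14.4: (0,0) -> (14.4,0) [heading=0, draw]
FD 11.9: (14.4,0) -> (26.3,0) [heading=0, draw]
FD 3.2: (26.3,0) -> (29.5,0) [heading=0, draw]
RT 120: heading 0 -> 240
REPEAT 3 [
  -- iteration 1/3 --
  LT 150: heading 240 -> 30
  PU: pen up
  -- iteration 2/3 --
  LT 150: heading 30 -> 180
  PU: pen up
  -- iteration 3/3 --
  LT 150: heading 180 -> 330
  PU: pen up
]
FD 6.5: (29.5,0) -> (35.129,-3.25) [heading=330, move]
RT 30: heading 330 -> 300
FD 2.2: (35.129,-3.25) -> (36.229,-5.155) [heading=300, move]
BK 8.7: (36.229,-5.155) -> (31.879,2.379) [heading=300, move]
Final: pos=(31.879,2.379), heading=300, 3 segment(s) drawn

Answer: 31.879 2.379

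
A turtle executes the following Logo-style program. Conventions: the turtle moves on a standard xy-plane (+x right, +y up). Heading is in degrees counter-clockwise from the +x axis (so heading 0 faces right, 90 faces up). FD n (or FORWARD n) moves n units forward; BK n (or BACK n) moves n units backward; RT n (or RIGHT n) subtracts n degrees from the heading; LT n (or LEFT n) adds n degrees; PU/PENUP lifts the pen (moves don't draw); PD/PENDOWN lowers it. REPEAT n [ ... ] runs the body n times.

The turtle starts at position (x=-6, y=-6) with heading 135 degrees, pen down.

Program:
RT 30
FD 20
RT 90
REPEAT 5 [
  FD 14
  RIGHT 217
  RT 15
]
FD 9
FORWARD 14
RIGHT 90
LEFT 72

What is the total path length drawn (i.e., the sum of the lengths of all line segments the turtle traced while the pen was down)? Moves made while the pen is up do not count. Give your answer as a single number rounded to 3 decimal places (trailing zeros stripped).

Answer: 113

Derivation:
Executing turtle program step by step:
Start: pos=(-6,-6), heading=135, pen down
RT 30: heading 135 -> 105
FD 20: (-6,-6) -> (-11.176,13.319) [heading=105, draw]
RT 90: heading 105 -> 15
REPEAT 5 [
  -- iteration 1/5 --
  FD 14: (-11.176,13.319) -> (2.347,16.942) [heading=15, draw]
  RT 217: heading 15 -> 158
  RT 15: heading 158 -> 143
  -- iteration 2/5 --
  FD 14: (2.347,16.942) -> (-8.834,25.367) [heading=143, draw]
  RT 217: heading 143 -> 286
  RT 15: heading 286 -> 271
  -- iteration 3/5 --
  FD 14: (-8.834,25.367) -> (-8.59,11.37) [heading=271, draw]
  RT 217: heading 271 -> 54
  RT 15: heading 54 -> 39
  -- iteration 4/5 --
  FD 14: (-8.59,11.37) -> (2.29,20.18) [heading=39, draw]
  RT 217: heading 39 -> 182
  RT 15: heading 182 -> 167
  -- iteration 5/5 --
  FD 14: (2.29,20.18) -> (-11.351,23.329) [heading=167, draw]
  RT 217: heading 167 -> 310
  RT 15: heading 310 -> 295
]
FD 9: (-11.351,23.329) -> (-7.548,15.173) [heading=295, draw]
FD 14: (-7.548,15.173) -> (-1.631,2.484) [heading=295, draw]
RT 90: heading 295 -> 205
LT 72: heading 205 -> 277
Final: pos=(-1.631,2.484), heading=277, 8 segment(s) drawn

Segment lengths:
  seg 1: (-6,-6) -> (-11.176,13.319), length = 20
  seg 2: (-11.176,13.319) -> (2.347,16.942), length = 14
  seg 3: (2.347,16.942) -> (-8.834,25.367), length = 14
  seg 4: (-8.834,25.367) -> (-8.59,11.37), length = 14
  seg 5: (-8.59,11.37) -> (2.29,20.18), length = 14
  seg 6: (2.29,20.18) -> (-11.351,23.329), length = 14
  seg 7: (-11.351,23.329) -> (-7.548,15.173), length = 9
  seg 8: (-7.548,15.173) -> (-1.631,2.484), length = 14
Total = 113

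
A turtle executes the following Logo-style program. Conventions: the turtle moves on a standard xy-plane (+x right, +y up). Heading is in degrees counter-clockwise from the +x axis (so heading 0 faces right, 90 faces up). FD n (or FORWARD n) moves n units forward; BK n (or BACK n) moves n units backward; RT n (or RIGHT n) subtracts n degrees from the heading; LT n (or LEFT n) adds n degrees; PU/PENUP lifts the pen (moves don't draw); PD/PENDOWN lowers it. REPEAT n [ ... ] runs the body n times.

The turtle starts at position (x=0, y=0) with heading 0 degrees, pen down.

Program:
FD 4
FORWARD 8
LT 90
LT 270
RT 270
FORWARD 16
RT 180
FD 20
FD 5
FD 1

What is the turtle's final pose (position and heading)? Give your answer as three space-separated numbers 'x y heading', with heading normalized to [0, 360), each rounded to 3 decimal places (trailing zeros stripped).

Answer: 12 -10 270

Derivation:
Executing turtle program step by step:
Start: pos=(0,0), heading=0, pen down
FD 4: (0,0) -> (4,0) [heading=0, draw]
FD 8: (4,0) -> (12,0) [heading=0, draw]
LT 90: heading 0 -> 90
LT 270: heading 90 -> 0
RT 270: heading 0 -> 90
FD 16: (12,0) -> (12,16) [heading=90, draw]
RT 180: heading 90 -> 270
FD 20: (12,16) -> (12,-4) [heading=270, draw]
FD 5: (12,-4) -> (12,-9) [heading=270, draw]
FD 1: (12,-9) -> (12,-10) [heading=270, draw]
Final: pos=(12,-10), heading=270, 6 segment(s) drawn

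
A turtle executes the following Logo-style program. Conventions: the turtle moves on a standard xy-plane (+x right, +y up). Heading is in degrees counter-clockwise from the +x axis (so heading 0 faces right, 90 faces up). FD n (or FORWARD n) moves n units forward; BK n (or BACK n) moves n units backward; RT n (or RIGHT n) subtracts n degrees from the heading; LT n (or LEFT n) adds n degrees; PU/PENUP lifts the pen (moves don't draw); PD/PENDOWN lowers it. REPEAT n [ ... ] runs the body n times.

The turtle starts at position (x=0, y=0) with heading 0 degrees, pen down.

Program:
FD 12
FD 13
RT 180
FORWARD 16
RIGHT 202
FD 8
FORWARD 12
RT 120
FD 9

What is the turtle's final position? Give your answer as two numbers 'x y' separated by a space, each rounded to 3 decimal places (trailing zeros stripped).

Executing turtle program step by step:
Start: pos=(0,0), heading=0, pen down
FD 12: (0,0) -> (12,0) [heading=0, draw]
FD 13: (12,0) -> (25,0) [heading=0, draw]
RT 180: heading 0 -> 180
FD 16: (25,0) -> (9,0) [heading=180, draw]
RT 202: heading 180 -> 338
FD 8: (9,0) -> (16.417,-2.997) [heading=338, draw]
FD 12: (16.417,-2.997) -> (27.544,-7.492) [heading=338, draw]
RT 120: heading 338 -> 218
FD 9: (27.544,-7.492) -> (20.452,-13.033) [heading=218, draw]
Final: pos=(20.452,-13.033), heading=218, 6 segment(s) drawn

Answer: 20.452 -13.033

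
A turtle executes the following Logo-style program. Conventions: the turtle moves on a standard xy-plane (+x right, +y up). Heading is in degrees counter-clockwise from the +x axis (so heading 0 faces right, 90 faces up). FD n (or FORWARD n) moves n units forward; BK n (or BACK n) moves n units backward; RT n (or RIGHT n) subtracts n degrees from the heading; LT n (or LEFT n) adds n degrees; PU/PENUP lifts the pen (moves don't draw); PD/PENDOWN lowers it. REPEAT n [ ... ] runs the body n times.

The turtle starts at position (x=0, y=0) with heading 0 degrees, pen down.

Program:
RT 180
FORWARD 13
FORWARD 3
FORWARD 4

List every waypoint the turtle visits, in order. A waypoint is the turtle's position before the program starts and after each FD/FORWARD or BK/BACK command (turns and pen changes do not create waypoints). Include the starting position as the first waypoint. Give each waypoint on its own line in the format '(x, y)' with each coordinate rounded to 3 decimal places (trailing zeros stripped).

Answer: (0, 0)
(-13, 0)
(-16, 0)
(-20, 0)

Derivation:
Executing turtle program step by step:
Start: pos=(0,0), heading=0, pen down
RT 180: heading 0 -> 180
FD 13: (0,0) -> (-13,0) [heading=180, draw]
FD 3: (-13,0) -> (-16,0) [heading=180, draw]
FD 4: (-16,0) -> (-20,0) [heading=180, draw]
Final: pos=(-20,0), heading=180, 3 segment(s) drawn
Waypoints (4 total):
(0, 0)
(-13, 0)
(-16, 0)
(-20, 0)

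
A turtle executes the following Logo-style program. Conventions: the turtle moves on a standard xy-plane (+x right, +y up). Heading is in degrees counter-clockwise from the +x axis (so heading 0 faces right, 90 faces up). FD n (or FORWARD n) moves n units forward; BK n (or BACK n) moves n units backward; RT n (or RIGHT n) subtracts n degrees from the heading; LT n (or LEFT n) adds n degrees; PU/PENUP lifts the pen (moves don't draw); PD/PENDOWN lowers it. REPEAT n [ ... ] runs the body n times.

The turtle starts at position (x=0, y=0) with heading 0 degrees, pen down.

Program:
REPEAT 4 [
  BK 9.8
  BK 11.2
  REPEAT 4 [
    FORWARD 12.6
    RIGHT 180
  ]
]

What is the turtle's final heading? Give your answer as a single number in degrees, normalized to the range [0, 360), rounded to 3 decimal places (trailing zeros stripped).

Answer: 0

Derivation:
Executing turtle program step by step:
Start: pos=(0,0), heading=0, pen down
REPEAT 4 [
  -- iteration 1/4 --
  BK 9.8: (0,0) -> (-9.8,0) [heading=0, draw]
  BK 11.2: (-9.8,0) -> (-21,0) [heading=0, draw]
  REPEAT 4 [
    -- iteration 1/4 --
    FD 12.6: (-21,0) -> (-8.4,0) [heading=0, draw]
    RT 180: heading 0 -> 180
    -- iteration 2/4 --
    FD 12.6: (-8.4,0) -> (-21,0) [heading=180, draw]
    RT 180: heading 180 -> 0
    -- iteration 3/4 --
    FD 12.6: (-21,0) -> (-8.4,0) [heading=0, draw]
    RT 180: heading 0 -> 180
    -- iteration 4/4 --
    FD 12.6: (-8.4,0) -> (-21,0) [heading=180, draw]
    RT 180: heading 180 -> 0
  ]
  -- iteration 2/4 --
  BK 9.8: (-21,0) -> (-30.8,0) [heading=0, draw]
  BK 11.2: (-30.8,0) -> (-42,0) [heading=0, draw]
  REPEAT 4 [
    -- iteration 1/4 --
    FD 12.6: (-42,0) -> (-29.4,0) [heading=0, draw]
    RT 180: heading 0 -> 180
    -- iteration 2/4 --
    FD 12.6: (-29.4,0) -> (-42,0) [heading=180, draw]
    RT 180: heading 180 -> 0
    -- iteration 3/4 --
    FD 12.6: (-42,0) -> (-29.4,0) [heading=0, draw]
    RT 180: heading 0 -> 180
    -- iteration 4/4 --
    FD 12.6: (-29.4,0) -> (-42,0) [heading=180, draw]
    RT 180: heading 180 -> 0
  ]
  -- iteration 3/4 --
  BK 9.8: (-42,0) -> (-51.8,0) [heading=0, draw]
  BK 11.2: (-51.8,0) -> (-63,0) [heading=0, draw]
  REPEAT 4 [
    -- iteration 1/4 --
    FD 12.6: (-63,0) -> (-50.4,0) [heading=0, draw]
    RT 180: heading 0 -> 180
    -- iteration 2/4 --
    FD 12.6: (-50.4,0) -> (-63,0) [heading=180, draw]
    RT 180: heading 180 -> 0
    -- iteration 3/4 --
    FD 12.6: (-63,0) -> (-50.4,0) [heading=0, draw]
    RT 180: heading 0 -> 180
    -- iteration 4/4 --
    FD 12.6: (-50.4,0) -> (-63,0) [heading=180, draw]
    RT 180: heading 180 -> 0
  ]
  -- iteration 4/4 --
  BK 9.8: (-63,0) -> (-72.8,0) [heading=0, draw]
  BK 11.2: (-72.8,0) -> (-84,0) [heading=0, draw]
  REPEAT 4 [
    -- iteration 1/4 --
    FD 12.6: (-84,0) -> (-71.4,0) [heading=0, draw]
    RT 180: heading 0 -> 180
    -- iteration 2/4 --
    FD 12.6: (-71.4,0) -> (-84,0) [heading=180, draw]
    RT 180: heading 180 -> 0
    -- iteration 3/4 --
    FD 12.6: (-84,0) -> (-71.4,0) [heading=0, draw]
    RT 180: heading 0 -> 180
    -- iteration 4/4 --
    FD 12.6: (-71.4,0) -> (-84,0) [heading=180, draw]
    RT 180: heading 180 -> 0
  ]
]
Final: pos=(-84,0), heading=0, 24 segment(s) drawn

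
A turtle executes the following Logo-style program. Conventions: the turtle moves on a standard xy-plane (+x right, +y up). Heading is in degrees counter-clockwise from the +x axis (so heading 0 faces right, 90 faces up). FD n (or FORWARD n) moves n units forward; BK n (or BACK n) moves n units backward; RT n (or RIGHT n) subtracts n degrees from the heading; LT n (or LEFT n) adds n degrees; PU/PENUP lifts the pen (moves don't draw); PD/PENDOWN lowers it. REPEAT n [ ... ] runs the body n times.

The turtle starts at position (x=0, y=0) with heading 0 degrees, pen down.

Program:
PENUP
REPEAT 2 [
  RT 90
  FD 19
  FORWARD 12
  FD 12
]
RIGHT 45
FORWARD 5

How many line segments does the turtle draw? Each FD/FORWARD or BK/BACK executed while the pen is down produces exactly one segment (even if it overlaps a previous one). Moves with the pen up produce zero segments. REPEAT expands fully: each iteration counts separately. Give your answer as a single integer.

Executing turtle program step by step:
Start: pos=(0,0), heading=0, pen down
PU: pen up
REPEAT 2 [
  -- iteration 1/2 --
  RT 90: heading 0 -> 270
  FD 19: (0,0) -> (0,-19) [heading=270, move]
  FD 12: (0,-19) -> (0,-31) [heading=270, move]
  FD 12: (0,-31) -> (0,-43) [heading=270, move]
  -- iteration 2/2 --
  RT 90: heading 270 -> 180
  FD 19: (0,-43) -> (-19,-43) [heading=180, move]
  FD 12: (-19,-43) -> (-31,-43) [heading=180, move]
  FD 12: (-31,-43) -> (-43,-43) [heading=180, move]
]
RT 45: heading 180 -> 135
FD 5: (-43,-43) -> (-46.536,-39.464) [heading=135, move]
Final: pos=(-46.536,-39.464), heading=135, 0 segment(s) drawn
Segments drawn: 0

Answer: 0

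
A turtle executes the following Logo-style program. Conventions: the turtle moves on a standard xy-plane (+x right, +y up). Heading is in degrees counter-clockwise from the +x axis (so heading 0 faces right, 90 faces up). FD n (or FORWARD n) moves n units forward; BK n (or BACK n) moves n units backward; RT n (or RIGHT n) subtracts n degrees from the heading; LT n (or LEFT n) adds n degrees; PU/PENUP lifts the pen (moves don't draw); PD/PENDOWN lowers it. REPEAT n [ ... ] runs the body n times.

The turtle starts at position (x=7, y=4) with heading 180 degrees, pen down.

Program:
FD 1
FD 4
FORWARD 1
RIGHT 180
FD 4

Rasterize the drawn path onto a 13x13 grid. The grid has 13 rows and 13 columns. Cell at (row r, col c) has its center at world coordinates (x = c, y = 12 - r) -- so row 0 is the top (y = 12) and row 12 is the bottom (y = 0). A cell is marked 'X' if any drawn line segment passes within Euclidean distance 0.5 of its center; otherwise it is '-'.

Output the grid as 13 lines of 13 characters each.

Answer: -------------
-------------
-------------
-------------
-------------
-------------
-------------
-------------
-XXXXXXX-----
-------------
-------------
-------------
-------------

Derivation:
Segment 0: (7,4) -> (6,4)
Segment 1: (6,4) -> (2,4)
Segment 2: (2,4) -> (1,4)
Segment 3: (1,4) -> (5,4)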